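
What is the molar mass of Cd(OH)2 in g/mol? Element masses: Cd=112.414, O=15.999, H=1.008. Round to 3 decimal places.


M = sum(count * atomic_mass) over atoms.
M = 1*112.414 + 2*15.999 + 2*1.008
M = 112.414 + 31.998 + 2.016
M = 146.428 g/mol, rounded to 3 dp:

146.428 g/mol


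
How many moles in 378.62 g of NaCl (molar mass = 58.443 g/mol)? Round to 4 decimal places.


n = mass / M
n = 378.62 / 58.443
n = 6.47844909 mol, rounded to 4 dp:

6.4784 mol


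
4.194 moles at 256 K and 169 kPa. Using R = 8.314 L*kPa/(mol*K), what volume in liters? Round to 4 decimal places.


PV = nRT, solve for V = nRT / P.
nRT = 4.194 * 8.314 * 256 = 8926.4425
V = 8926.4425 / 169
V = 52.81918639 L, rounded to 4 dp:

52.8192 L


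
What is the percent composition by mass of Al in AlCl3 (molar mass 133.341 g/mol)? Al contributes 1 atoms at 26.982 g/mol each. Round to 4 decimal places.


pct = 100 * (n_elem * M_elem) / M_total
mass_contribution = 1 * 26.982 = 26.982 g/mol
pct = 100 * 26.982 / 133.341
pct = 20.23533647 %, rounded to 4 dp:

20.2353 %


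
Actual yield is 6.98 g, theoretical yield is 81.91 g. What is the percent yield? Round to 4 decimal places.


% yield = 100 * actual / theoretical
% yield = 100 * 6.98 / 81.91
% yield = 8.52154804 %, rounded to 4 dp:

8.5215 %


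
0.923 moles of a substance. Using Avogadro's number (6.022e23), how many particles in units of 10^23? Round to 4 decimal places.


N = n * NA, then divide by 1e23 for the requested units.
N / 1e23 = n * 6.022
N / 1e23 = 0.923 * 6.022
N / 1e23 = 5.558306, rounded to 4 dp:

5.5583


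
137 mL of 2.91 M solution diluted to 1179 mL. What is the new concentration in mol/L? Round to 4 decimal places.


Dilution: M1*V1 = M2*V2, solve for M2.
M2 = M1*V1 / V2
M2 = 2.91 * 137 / 1179
M2 = 398.67 / 1179
M2 = 0.33814249 mol/L, rounded to 4 dp:

0.3381 mol/L


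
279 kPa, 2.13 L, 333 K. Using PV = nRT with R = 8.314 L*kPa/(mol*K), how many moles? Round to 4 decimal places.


PV = nRT, solve for n = PV / (RT).
PV = 279 * 2.13 = 594.27
RT = 8.314 * 333 = 2768.562
n = 594.27 / 2768.562
n = 0.21464934 mol, rounded to 4 dp:

0.2146 mol


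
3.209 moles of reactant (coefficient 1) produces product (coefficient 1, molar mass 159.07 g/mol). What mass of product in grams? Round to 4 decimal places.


Use the coefficient ratio to convert reactant moles to product moles, then multiply by the product's molar mass.
moles_P = moles_R * (coeff_P / coeff_R) = 3.209 * (1/1) = 3.209
mass_P = moles_P * M_P = 3.209 * 159.07
mass_P = 510.45563 g, rounded to 4 dp:

510.4556 g


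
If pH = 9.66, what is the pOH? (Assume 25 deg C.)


At 25 deg C, pH + pOH = 14.
pOH = 14 - pH = 14 - 9.66
pOH = 4.34:

4.34


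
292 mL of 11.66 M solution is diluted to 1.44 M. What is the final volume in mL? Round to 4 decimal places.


Dilution: M1*V1 = M2*V2, solve for V2.
V2 = M1*V1 / M2
V2 = 11.66 * 292 / 1.44
V2 = 3404.72 / 1.44
V2 = 2364.38888889 mL, rounded to 4 dp:

2364.3889 mL


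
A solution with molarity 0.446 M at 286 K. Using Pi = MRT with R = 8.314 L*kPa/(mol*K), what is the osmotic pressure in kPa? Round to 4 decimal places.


Osmotic pressure (van't Hoff): Pi = M*R*T.
RT = 8.314 * 286 = 2377.804
Pi = 0.446 * 2377.804
Pi = 1060.500584 kPa, rounded to 4 dp:

1060.5006 kPa


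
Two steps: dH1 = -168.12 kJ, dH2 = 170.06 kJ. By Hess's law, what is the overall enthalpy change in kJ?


Hess's law: enthalpy is a state function, so add the step enthalpies.
dH_total = dH1 + dH2 = -168.12 + (170.06)
dH_total = 1.94 kJ:

1.94 kJ


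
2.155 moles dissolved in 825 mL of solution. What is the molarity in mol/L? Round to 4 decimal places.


Convert volume to liters: V_L = V_mL / 1000.
V_L = 825 / 1000 = 0.825 L
M = n / V_L = 2.155 / 0.825
M = 2.61212121 mol/L, rounded to 4 dp:

2.6121 mol/L


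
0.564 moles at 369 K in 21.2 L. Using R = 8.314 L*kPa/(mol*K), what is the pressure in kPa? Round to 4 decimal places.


PV = nRT, solve for P = nRT / V.
nRT = 0.564 * 8.314 * 369 = 1730.2764
P = 1730.2764 / 21.2
P = 81.61681132 kPa, rounded to 4 dp:

81.6168 kPa


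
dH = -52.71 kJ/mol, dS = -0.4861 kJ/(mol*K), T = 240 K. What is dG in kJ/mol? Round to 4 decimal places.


Gibbs: dG = dH - T*dS (consistent units, dS already in kJ/(mol*K)).
T*dS = 240 * -0.4861 = -116.664
dG = -52.71 - (-116.664)
dG = 63.954 kJ/mol, rounded to 4 dp:

63.9540 kJ/mol


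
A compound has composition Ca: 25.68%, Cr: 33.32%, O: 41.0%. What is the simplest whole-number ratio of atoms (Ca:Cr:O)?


Assume 100 g of compound, divide each mass% by atomic mass to get moles, then normalize by the smallest to get a raw atom ratio.
Moles per 100 g: Ca: 25.68/40.078 = 0.6408, Cr: 33.32/51.996 = 0.6408, O: 41.0/15.999 = 2.5627
Raw ratio (divide by min = 0.6408): Ca: 1.0, Cr: 1.0, O: 3.999
Multiply by 1 to clear fractions: Ca: 1.0 ~= 1, Cr: 1.0 ~= 1, O: 3.999 ~= 4
Reduce by GCD to get the simplest whole-number ratio:

1:1:4


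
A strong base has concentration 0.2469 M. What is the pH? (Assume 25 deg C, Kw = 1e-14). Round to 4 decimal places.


A strong base dissociates completely, so [OH-] equals the given concentration.
pOH = -log10([OH-]) = -log10(0.2469) = 0.607479
pH = 14 - pOH = 14 - 0.607479
pH = 13.392521, rounded to 4 dp:

13.3925


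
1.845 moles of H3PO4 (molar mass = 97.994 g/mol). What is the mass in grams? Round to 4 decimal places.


mass = n * M
mass = 1.845 * 97.994
mass = 180.79893 g, rounded to 4 dp:

180.7989 g


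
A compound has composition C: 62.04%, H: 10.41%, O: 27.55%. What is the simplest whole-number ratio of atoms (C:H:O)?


Assume 100 g of compound, divide each mass% by atomic mass to get moles, then normalize by the smallest to get a raw atom ratio.
Moles per 100 g: C: 62.04/12.011 = 5.1653, H: 10.41/1.008 = 10.3274, O: 27.55/15.999 = 1.722
Raw ratio (divide by min = 1.722): C: 3.0, H: 5.997, O: 1.0
Multiply by 1 to clear fractions: C: 3.0 ~= 3, H: 5.997 ~= 6, O: 1.0 ~= 1
Reduce by GCD to get the simplest whole-number ratio:

3:6:1


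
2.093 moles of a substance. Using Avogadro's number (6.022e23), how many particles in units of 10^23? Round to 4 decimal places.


N = n * NA, then divide by 1e23 for the requested units.
N / 1e23 = n * 6.022
N / 1e23 = 2.093 * 6.022
N / 1e23 = 12.604046, rounded to 4 dp:

12.6040


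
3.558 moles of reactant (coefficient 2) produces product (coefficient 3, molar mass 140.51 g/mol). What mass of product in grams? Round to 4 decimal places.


Use the coefficient ratio to convert reactant moles to product moles, then multiply by the product's molar mass.
moles_P = moles_R * (coeff_P / coeff_R) = 3.558 * (3/2) = 5.337
mass_P = moles_P * M_P = 5.337 * 140.51
mass_P = 749.90187 g, rounded to 4 dp:

749.9019 g


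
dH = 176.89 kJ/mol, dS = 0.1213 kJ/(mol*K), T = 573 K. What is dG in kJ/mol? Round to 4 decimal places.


Gibbs: dG = dH - T*dS (consistent units, dS already in kJ/(mol*K)).
T*dS = 573 * 0.1213 = 69.5049
dG = 176.89 - (69.5049)
dG = 107.3851 kJ/mol, rounded to 4 dp:

107.3851 kJ/mol


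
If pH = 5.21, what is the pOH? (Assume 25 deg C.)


At 25 deg C, pH + pOH = 14.
pOH = 14 - pH = 14 - 5.21
pOH = 8.79:

8.79


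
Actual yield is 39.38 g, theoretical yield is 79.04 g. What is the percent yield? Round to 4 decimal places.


% yield = 100 * actual / theoretical
% yield = 100 * 39.38 / 79.04
% yield = 49.82287449 %, rounded to 4 dp:

49.8229 %


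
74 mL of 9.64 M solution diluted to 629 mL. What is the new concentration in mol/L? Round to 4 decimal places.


Dilution: M1*V1 = M2*V2, solve for M2.
M2 = M1*V1 / V2
M2 = 9.64 * 74 / 629
M2 = 713.36 / 629
M2 = 1.13411765 mol/L, rounded to 4 dp:

1.1341 mol/L


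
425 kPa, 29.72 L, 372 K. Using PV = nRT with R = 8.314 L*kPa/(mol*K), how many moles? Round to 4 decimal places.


PV = nRT, solve for n = PV / (RT).
PV = 425 * 29.72 = 12631.0
RT = 8.314 * 372 = 3092.808
n = 12631.0 / 3092.808
n = 4.08399099 mol, rounded to 4 dp:

4.0840 mol


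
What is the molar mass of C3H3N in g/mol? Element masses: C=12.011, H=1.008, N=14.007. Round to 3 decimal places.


M = sum(count * atomic_mass) over atoms.
M = 3*12.011 + 3*1.008 + 1*14.007
M = 36.033 + 3.024 + 14.007
M = 53.064 g/mol, rounded to 3 dp:

53.064 g/mol


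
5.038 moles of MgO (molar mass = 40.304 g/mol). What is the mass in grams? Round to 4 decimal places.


mass = n * M
mass = 5.038 * 40.304
mass = 203.051552 g, rounded to 4 dp:

203.0516 g


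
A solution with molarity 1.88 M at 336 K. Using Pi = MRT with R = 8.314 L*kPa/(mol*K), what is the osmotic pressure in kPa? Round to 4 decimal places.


Osmotic pressure (van't Hoff): Pi = M*R*T.
RT = 8.314 * 336 = 2793.504
Pi = 1.88 * 2793.504
Pi = 5251.78752 kPa, rounded to 4 dp:

5251.7875 kPa


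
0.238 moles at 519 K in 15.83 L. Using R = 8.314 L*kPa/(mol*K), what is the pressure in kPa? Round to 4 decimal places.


PV = nRT, solve for P = nRT / V.
nRT = 0.238 * 8.314 * 519 = 1026.9619
P = 1026.9619 / 15.83
P = 64.87440935 kPa, rounded to 4 dp:

64.8744 kPa


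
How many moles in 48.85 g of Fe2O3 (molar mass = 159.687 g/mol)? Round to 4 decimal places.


n = mass / M
n = 48.85 / 159.687
n = 0.30591094 mol, rounded to 4 dp:

0.3059 mol


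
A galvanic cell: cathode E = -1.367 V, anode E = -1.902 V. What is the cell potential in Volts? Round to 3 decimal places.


Standard cell potential: E_cell = E_cathode - E_anode.
E_cell = -1.367 - (-1.902)
E_cell = 0.535 V, rounded to 3 dp:

0.535 V


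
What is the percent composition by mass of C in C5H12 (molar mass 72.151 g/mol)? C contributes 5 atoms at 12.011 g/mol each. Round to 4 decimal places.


pct = 100 * (n_elem * M_elem) / M_total
mass_contribution = 5 * 12.011 = 60.055 g/mol
pct = 100 * 60.055 / 72.151
pct = 83.2351596 %, rounded to 4 dp:

83.2352 %


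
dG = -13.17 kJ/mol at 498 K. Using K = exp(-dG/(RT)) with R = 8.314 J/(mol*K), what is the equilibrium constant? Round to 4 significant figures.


dG is in kJ/mol; multiply by 1000 to match R in J/(mol*K).
RT = 8.314 * 498 = 4140.372 J/mol
exponent = -dG*1000 / (RT) = -(-13.17*1000) / 4140.372 = 3.1808736
K = exp(3.1808736)
K = 24.06777, rounded to 4 significant figures:

24.07


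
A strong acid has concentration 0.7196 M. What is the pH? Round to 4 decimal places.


A strong acid dissociates completely, so [H+] equals the given concentration.
pH = -log10([H+]) = -log10(0.7196)
pH = 0.14290885, rounded to 4 dp:

0.1429


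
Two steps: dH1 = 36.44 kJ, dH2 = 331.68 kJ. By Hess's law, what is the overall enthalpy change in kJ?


Hess's law: enthalpy is a state function, so add the step enthalpies.
dH_total = dH1 + dH2 = 36.44 + (331.68)
dH_total = 368.12 kJ:

368.12 kJ


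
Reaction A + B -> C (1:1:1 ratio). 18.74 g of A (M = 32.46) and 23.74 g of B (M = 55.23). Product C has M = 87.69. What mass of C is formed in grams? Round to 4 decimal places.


Find moles of each reactant; the smaller value is the limiting reagent in a 1:1:1 reaction, so moles_C equals moles of the limiter.
n_A = mass_A / M_A = 18.74 / 32.46 = 0.577326 mol
n_B = mass_B / M_B = 23.74 / 55.23 = 0.429839 mol
Limiting reagent: B (smaller), n_limiting = 0.429839 mol
mass_C = n_limiting * M_C = 0.429839 * 87.69
mass_C = 37.69258191 g, rounded to 4 dp:

37.6926 g


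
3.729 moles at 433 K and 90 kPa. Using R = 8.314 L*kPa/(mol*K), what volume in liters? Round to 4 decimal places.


PV = nRT, solve for V = nRT / P.
nRT = 3.729 * 8.314 * 433 = 13424.2583
V = 13424.2583 / 90
V = 149.15842556 L, rounded to 4 dp:

149.1584 L


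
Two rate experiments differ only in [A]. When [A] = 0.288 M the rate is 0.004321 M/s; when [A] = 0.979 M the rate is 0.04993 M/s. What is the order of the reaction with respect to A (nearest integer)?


Rate is proportional to [A]^n, so rate2/rate1 = ([A]2/[A]1)^n. Take logs to solve for n.
rate2/rate1 = 0.04993 / 0.004321 = 11.5552
[A]2/[A]1 = 0.979 / 0.288 = 3.3993
n = ln(11.5552) / ln(3.3993) = 2.0
Nearest integer order:

2


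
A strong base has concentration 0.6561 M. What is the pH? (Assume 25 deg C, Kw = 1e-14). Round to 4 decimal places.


A strong base dissociates completely, so [OH-] equals the given concentration.
pOH = -log10([OH-]) = -log10(0.6561) = 0.18303
pH = 14 - pOH = 14 - 0.18303
pH = 13.81697, rounded to 4 dp:

13.8170


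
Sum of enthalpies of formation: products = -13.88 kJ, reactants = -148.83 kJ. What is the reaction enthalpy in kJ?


dH_rxn = sum(dH_f products) - sum(dH_f reactants)
dH_rxn = -13.88 - (-148.83)
dH_rxn = 134.95 kJ:

134.95 kJ


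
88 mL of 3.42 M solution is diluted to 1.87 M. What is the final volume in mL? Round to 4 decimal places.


Dilution: M1*V1 = M2*V2, solve for V2.
V2 = M1*V1 / M2
V2 = 3.42 * 88 / 1.87
V2 = 300.96 / 1.87
V2 = 160.94117647 mL, rounded to 4 dp:

160.9412 mL


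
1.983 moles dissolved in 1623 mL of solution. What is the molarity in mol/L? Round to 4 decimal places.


Convert volume to liters: V_L = V_mL / 1000.
V_L = 1623 / 1000 = 1.623 L
M = n / V_L = 1.983 / 1.623
M = 1.22181146 mol/L, rounded to 4 dp:

1.2218 mol/L


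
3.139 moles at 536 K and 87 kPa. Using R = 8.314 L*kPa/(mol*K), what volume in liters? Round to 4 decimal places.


PV = nRT, solve for V = nRT / P.
nRT = 3.139 * 8.314 * 536 = 13988.3383
V = 13988.3383 / 87
V = 160.7854977 L, rounded to 4 dp:

160.7855 L


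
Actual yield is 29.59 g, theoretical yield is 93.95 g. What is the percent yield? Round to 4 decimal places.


% yield = 100 * actual / theoretical
% yield = 100 * 29.59 / 93.95
% yield = 31.49547632 %, rounded to 4 dp:

31.4955 %


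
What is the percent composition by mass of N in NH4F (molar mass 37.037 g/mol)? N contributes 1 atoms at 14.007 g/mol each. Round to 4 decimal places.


pct = 100 * (n_elem * M_elem) / M_total
mass_contribution = 1 * 14.007 = 14.007 g/mol
pct = 100 * 14.007 / 37.037
pct = 37.81893782 %, rounded to 4 dp:

37.8189 %


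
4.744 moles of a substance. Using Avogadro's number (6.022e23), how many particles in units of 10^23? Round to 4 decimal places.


N = n * NA, then divide by 1e23 for the requested units.
N / 1e23 = n * 6.022
N / 1e23 = 4.744 * 6.022
N / 1e23 = 28.568368, rounded to 4 dp:

28.5684


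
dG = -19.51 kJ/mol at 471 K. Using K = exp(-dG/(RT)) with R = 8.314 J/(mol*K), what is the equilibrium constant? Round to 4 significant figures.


dG is in kJ/mol; multiply by 1000 to match R in J/(mol*K).
RT = 8.314 * 471 = 3915.894 J/mol
exponent = -dG*1000 / (RT) = -(-19.51*1000) / 3915.894 = 4.98225948
K = exp(4.98225948)
K = 145.80345, rounded to 4 significant figures:

145.8


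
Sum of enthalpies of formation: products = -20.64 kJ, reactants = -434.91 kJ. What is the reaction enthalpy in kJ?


dH_rxn = sum(dH_f products) - sum(dH_f reactants)
dH_rxn = -20.64 - (-434.91)
dH_rxn = 414.27 kJ:

414.27 kJ


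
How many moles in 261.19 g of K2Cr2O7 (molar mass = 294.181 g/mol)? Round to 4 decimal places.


n = mass / M
n = 261.19 / 294.181
n = 0.88785476 mol, rounded to 4 dp:

0.8879 mol


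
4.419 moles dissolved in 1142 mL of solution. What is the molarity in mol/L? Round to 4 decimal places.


Convert volume to liters: V_L = V_mL / 1000.
V_L = 1142 / 1000 = 1.142 L
M = n / V_L = 4.419 / 1.142
M = 3.86952715 mol/L, rounded to 4 dp:

3.8695 mol/L


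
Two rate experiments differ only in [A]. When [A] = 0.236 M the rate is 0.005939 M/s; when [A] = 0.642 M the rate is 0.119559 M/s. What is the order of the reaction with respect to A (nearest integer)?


Rate is proportional to [A]^n, so rate2/rate1 = ([A]2/[A]1)^n. Take logs to solve for n.
rate2/rate1 = 0.119559 / 0.005939 = 20.1312
[A]2/[A]1 = 0.642 / 0.236 = 2.7203
n = ln(20.1312) / ln(2.7203) = 3.0
Nearest integer order:

3


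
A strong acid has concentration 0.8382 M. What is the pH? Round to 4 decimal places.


A strong acid dissociates completely, so [H+] equals the given concentration.
pH = -log10([H+]) = -log10(0.8382)
pH = 0.07665234, rounded to 4 dp:

0.0767


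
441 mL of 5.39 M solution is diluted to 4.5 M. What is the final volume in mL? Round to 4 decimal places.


Dilution: M1*V1 = M2*V2, solve for V2.
V2 = M1*V1 / M2
V2 = 5.39 * 441 / 4.5
V2 = 2376.99 / 4.5
V2 = 528.22 mL, rounded to 4 dp:

528.2200 mL


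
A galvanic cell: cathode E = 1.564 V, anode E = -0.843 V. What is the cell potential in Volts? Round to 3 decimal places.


Standard cell potential: E_cell = E_cathode - E_anode.
E_cell = 1.564 - (-0.843)
E_cell = 2.407 V, rounded to 3 dp:

2.407 V


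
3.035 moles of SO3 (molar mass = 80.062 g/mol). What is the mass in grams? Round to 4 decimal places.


mass = n * M
mass = 3.035 * 80.062
mass = 242.98817 g, rounded to 4 dp:

242.9882 g


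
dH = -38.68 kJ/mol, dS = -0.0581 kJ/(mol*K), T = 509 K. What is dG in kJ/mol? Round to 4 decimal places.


Gibbs: dG = dH - T*dS (consistent units, dS already in kJ/(mol*K)).
T*dS = 509 * -0.0581 = -29.5729
dG = -38.68 - (-29.5729)
dG = -9.1071 kJ/mol, rounded to 4 dp:

-9.1071 kJ/mol


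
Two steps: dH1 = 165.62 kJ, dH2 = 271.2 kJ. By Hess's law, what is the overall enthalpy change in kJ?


Hess's law: enthalpy is a state function, so add the step enthalpies.
dH_total = dH1 + dH2 = 165.62 + (271.2)
dH_total = 436.82 kJ:

436.82 kJ


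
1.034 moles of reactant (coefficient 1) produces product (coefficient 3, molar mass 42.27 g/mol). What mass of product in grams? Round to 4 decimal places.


Use the coefficient ratio to convert reactant moles to product moles, then multiply by the product's molar mass.
moles_P = moles_R * (coeff_P / coeff_R) = 1.034 * (3/1) = 3.102
mass_P = moles_P * M_P = 3.102 * 42.27
mass_P = 131.12154 g, rounded to 4 dp:

131.1215 g


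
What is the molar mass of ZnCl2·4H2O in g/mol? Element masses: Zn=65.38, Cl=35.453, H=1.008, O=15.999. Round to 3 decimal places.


M = sum(count * atomic_mass) over atoms.
M = 1*65.38 + 2*35.453 + 8*1.008 + 4*15.999
M = 65.38 + 70.906 + 8.064 + 63.996
M = 208.346 g/mol, rounded to 3 dp:

208.346 g/mol


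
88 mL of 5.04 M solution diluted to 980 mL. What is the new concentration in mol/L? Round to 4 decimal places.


Dilution: M1*V1 = M2*V2, solve for M2.
M2 = M1*V1 / V2
M2 = 5.04 * 88 / 980
M2 = 443.52 / 980
M2 = 0.45257143 mol/L, rounded to 4 dp:

0.4526 mol/L


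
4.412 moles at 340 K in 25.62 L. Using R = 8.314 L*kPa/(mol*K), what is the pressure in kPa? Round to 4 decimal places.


PV = nRT, solve for P = nRT / V.
nRT = 4.412 * 8.314 * 340 = 12471.6651
P = 12471.6651 / 25.62
P = 486.79411007 kPa, rounded to 4 dp:

486.7941 kPa


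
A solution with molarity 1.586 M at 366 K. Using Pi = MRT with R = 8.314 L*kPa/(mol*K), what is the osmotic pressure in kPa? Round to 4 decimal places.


Osmotic pressure (van't Hoff): Pi = M*R*T.
RT = 8.314 * 366 = 3042.924
Pi = 1.586 * 3042.924
Pi = 4826.077464 kPa, rounded to 4 dp:

4826.0775 kPa


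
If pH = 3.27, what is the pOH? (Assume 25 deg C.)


At 25 deg C, pH + pOH = 14.
pOH = 14 - pH = 14 - 3.27
pOH = 10.73:

10.73


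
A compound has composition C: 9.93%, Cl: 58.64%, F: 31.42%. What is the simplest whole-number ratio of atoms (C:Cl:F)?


Assume 100 g of compound, divide each mass% by atomic mass to get moles, then normalize by the smallest to get a raw atom ratio.
Moles per 100 g: C: 9.93/12.011 = 0.8267, Cl: 58.64/35.453 = 1.654, F: 31.42/18.998 = 1.6539
Raw ratio (divide by min = 0.8267): C: 1.0, Cl: 2.001, F: 2.0
Multiply by 1 to clear fractions: C: 1.0 ~= 1, Cl: 2.001 ~= 2, F: 2.0 ~= 2
Reduce by GCD to get the simplest whole-number ratio:

1:2:2


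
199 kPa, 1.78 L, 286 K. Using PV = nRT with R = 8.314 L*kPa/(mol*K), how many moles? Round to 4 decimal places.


PV = nRT, solve for n = PV / (RT).
PV = 199 * 1.78 = 354.22
RT = 8.314 * 286 = 2377.804
n = 354.22 / 2377.804
n = 0.14896939 mol, rounded to 4 dp:

0.1490 mol


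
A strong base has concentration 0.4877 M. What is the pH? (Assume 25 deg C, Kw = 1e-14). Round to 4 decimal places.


A strong base dissociates completely, so [OH-] equals the given concentration.
pOH = -log10([OH-]) = -log10(0.4877) = 0.311847
pH = 14 - pOH = 14 - 0.311847
pH = 13.688153, rounded to 4 dp:

13.6882


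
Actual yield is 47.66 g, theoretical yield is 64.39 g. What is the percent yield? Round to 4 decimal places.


% yield = 100 * actual / theoretical
% yield = 100 * 47.66 / 64.39
% yield = 74.01770461 %, rounded to 4 dp:

74.0177 %


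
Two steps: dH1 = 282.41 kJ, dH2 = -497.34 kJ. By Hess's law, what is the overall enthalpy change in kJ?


Hess's law: enthalpy is a state function, so add the step enthalpies.
dH_total = dH1 + dH2 = 282.41 + (-497.34)
dH_total = -214.93 kJ:

-214.93 kJ


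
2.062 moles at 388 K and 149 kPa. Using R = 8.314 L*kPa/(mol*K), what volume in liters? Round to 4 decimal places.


PV = nRT, solve for V = nRT / P.
nRT = 2.062 * 8.314 * 388 = 6651.6656
V = 6651.6656 / 149
V = 44.64205101 L, rounded to 4 dp:

44.6421 L


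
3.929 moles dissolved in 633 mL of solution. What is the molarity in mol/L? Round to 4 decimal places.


Convert volume to liters: V_L = V_mL / 1000.
V_L = 633 / 1000 = 0.633 L
M = n / V_L = 3.929 / 0.633
M = 6.20695103 mol/L, rounded to 4 dp:

6.2070 mol/L


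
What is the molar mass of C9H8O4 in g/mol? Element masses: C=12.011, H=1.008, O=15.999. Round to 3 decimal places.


M = sum(count * atomic_mass) over atoms.
M = 9*12.011 + 8*1.008 + 4*15.999
M = 108.099 + 8.064 + 63.996
M = 180.159 g/mol, rounded to 3 dp:

180.159 g/mol


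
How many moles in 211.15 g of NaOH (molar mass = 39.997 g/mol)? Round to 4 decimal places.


n = mass / M
n = 211.15 / 39.997
n = 5.27914594 mol, rounded to 4 dp:

5.2791 mol


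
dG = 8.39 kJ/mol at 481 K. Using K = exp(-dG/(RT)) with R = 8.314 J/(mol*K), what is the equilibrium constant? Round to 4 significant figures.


dG is in kJ/mol; multiply by 1000 to match R in J/(mol*K).
RT = 8.314 * 481 = 3999.034 J/mol
exponent = -dG*1000 / (RT) = -(8.39*1000) / 3999.034 = -2.09800667
K = exp(-2.09800667)
K = 0.12270077, rounded to 4 significant figures:

0.1227


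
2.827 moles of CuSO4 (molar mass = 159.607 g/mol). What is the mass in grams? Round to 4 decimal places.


mass = n * M
mass = 2.827 * 159.607
mass = 451.208989 g, rounded to 4 dp:

451.2090 g


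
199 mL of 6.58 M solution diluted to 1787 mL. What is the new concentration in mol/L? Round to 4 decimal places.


Dilution: M1*V1 = M2*V2, solve for M2.
M2 = M1*V1 / V2
M2 = 6.58 * 199 / 1787
M2 = 1309.42 / 1787
M2 = 0.73274762 mol/L, rounded to 4 dp:

0.7327 mol/L


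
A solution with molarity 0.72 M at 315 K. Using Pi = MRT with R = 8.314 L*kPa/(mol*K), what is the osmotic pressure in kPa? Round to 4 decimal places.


Osmotic pressure (van't Hoff): Pi = M*R*T.
RT = 8.314 * 315 = 2618.91
Pi = 0.72 * 2618.91
Pi = 1885.6152 kPa, rounded to 4 dp:

1885.6152 kPa


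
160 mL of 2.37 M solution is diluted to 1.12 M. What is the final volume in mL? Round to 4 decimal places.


Dilution: M1*V1 = M2*V2, solve for V2.
V2 = M1*V1 / M2
V2 = 2.37 * 160 / 1.12
V2 = 379.2 / 1.12
V2 = 338.57142857 mL, rounded to 4 dp:

338.5714 mL


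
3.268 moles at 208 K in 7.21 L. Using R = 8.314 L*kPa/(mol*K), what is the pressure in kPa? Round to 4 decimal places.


PV = nRT, solve for P = nRT / V.
nRT = 3.268 * 8.314 * 208 = 5651.3916
P = 5651.3916 / 7.21
P = 783.8268516 kPa, rounded to 4 dp:

783.8269 kPa


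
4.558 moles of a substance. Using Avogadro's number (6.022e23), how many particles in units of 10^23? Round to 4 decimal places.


N = n * NA, then divide by 1e23 for the requested units.
N / 1e23 = n * 6.022
N / 1e23 = 4.558 * 6.022
N / 1e23 = 27.448276, rounded to 4 dp:

27.4483


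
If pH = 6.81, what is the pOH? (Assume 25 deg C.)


At 25 deg C, pH + pOH = 14.
pOH = 14 - pH = 14 - 6.81
pOH = 7.19:

7.19


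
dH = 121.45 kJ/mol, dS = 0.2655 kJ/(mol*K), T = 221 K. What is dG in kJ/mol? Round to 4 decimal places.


Gibbs: dG = dH - T*dS (consistent units, dS already in kJ/(mol*K)).
T*dS = 221 * 0.2655 = 58.6755
dG = 121.45 - (58.6755)
dG = 62.7745 kJ/mol, rounded to 4 dp:

62.7745 kJ/mol


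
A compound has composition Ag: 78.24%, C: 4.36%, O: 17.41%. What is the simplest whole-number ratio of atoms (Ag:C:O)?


Assume 100 g of compound, divide each mass% by atomic mass to get moles, then normalize by the smallest to get a raw atom ratio.
Moles per 100 g: Ag: 78.24/107.868 = 0.7253, C: 4.36/12.011 = 0.363, O: 17.41/15.999 = 1.0882
Raw ratio (divide by min = 0.363): Ag: 1.998, C: 1.0, O: 2.998
Multiply by 1 to clear fractions: Ag: 1.998 ~= 2, C: 1.0 ~= 1, O: 2.998 ~= 3
Reduce by GCD to get the simplest whole-number ratio:

2:1:3


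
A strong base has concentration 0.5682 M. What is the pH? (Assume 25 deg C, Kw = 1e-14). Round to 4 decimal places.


A strong base dissociates completely, so [OH-] equals the given concentration.
pOH = -log10([OH-]) = -log10(0.5682) = 0.245499
pH = 14 - pOH = 14 - 0.245499
pH = 13.754501, rounded to 4 dp:

13.7545


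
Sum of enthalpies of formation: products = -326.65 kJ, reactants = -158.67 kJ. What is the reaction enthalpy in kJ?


dH_rxn = sum(dH_f products) - sum(dH_f reactants)
dH_rxn = -326.65 - (-158.67)
dH_rxn = -167.98 kJ:

-167.98 kJ


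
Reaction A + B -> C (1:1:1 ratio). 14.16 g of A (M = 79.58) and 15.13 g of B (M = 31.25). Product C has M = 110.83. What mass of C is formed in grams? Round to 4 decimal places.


Find moles of each reactant; the smaller value is the limiting reagent in a 1:1:1 reaction, so moles_C equals moles of the limiter.
n_A = mass_A / M_A = 14.16 / 79.58 = 0.177934 mol
n_B = mass_B / M_B = 15.13 / 31.25 = 0.48416 mol
Limiting reagent: A (smaller), n_limiting = 0.177934 mol
mass_C = n_limiting * M_C = 0.177934 * 110.83
mass_C = 19.72042522 g, rounded to 4 dp:

19.7204 g


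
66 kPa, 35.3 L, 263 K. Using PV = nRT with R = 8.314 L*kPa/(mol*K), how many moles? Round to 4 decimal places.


PV = nRT, solve for n = PV / (RT).
PV = 66 * 35.3 = 2329.8
RT = 8.314 * 263 = 2186.582
n = 2329.8 / 2186.582
n = 1.06549857 mol, rounded to 4 dp:

1.0655 mol


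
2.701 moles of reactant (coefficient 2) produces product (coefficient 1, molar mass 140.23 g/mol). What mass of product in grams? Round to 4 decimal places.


Use the coefficient ratio to convert reactant moles to product moles, then multiply by the product's molar mass.
moles_P = moles_R * (coeff_P / coeff_R) = 2.701 * (1/2) = 1.3505
mass_P = moles_P * M_P = 1.3505 * 140.23
mass_P = 189.380615 g, rounded to 4 dp:

189.3806 g


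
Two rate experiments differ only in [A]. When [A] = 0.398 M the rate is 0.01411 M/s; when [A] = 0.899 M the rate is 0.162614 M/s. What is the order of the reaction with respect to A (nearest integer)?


Rate is proportional to [A]^n, so rate2/rate1 = ([A]2/[A]1)^n. Take logs to solve for n.
rate2/rate1 = 0.162614 / 0.01411 = 11.5247
[A]2/[A]1 = 0.899 / 0.398 = 2.2588
n = ln(11.5247) / ln(2.2588) = 3.0
Nearest integer order:

3


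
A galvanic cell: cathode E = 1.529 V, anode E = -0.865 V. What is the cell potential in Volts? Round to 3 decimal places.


Standard cell potential: E_cell = E_cathode - E_anode.
E_cell = 1.529 - (-0.865)
E_cell = 2.394 V, rounded to 3 dp:

2.394 V


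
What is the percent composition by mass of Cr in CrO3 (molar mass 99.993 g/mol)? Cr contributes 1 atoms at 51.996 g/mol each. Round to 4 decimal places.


pct = 100 * (n_elem * M_elem) / M_total
mass_contribution = 1 * 51.996 = 51.996 g/mol
pct = 100 * 51.996 / 99.993
pct = 51.99963997 %, rounded to 4 dp:

51.9996 %


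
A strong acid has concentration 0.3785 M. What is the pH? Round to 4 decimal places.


A strong acid dissociates completely, so [H+] equals the given concentration.
pH = -log10([H+]) = -log10(0.3785)
pH = 0.42193412, rounded to 4 dp:

0.4219


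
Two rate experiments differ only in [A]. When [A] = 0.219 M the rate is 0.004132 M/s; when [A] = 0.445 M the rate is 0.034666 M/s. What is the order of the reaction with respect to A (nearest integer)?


Rate is proportional to [A]^n, so rate2/rate1 = ([A]2/[A]1)^n. Take logs to solve for n.
rate2/rate1 = 0.034666 / 0.004132 = 8.3896
[A]2/[A]1 = 0.445 / 0.219 = 2.032
n = ln(8.3896) / ln(2.032) = 3.0
Nearest integer order:

3


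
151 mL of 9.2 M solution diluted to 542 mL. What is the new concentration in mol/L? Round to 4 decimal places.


Dilution: M1*V1 = M2*V2, solve for M2.
M2 = M1*V1 / V2
M2 = 9.2 * 151 / 542
M2 = 1389.2 / 542
M2 = 2.56309963 mol/L, rounded to 4 dp:

2.5631 mol/L


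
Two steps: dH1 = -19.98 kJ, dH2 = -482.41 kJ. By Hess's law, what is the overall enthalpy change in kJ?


Hess's law: enthalpy is a state function, so add the step enthalpies.
dH_total = dH1 + dH2 = -19.98 + (-482.41)
dH_total = -502.39 kJ:

-502.39 kJ


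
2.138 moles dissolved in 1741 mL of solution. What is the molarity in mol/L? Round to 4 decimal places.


Convert volume to liters: V_L = V_mL / 1000.
V_L = 1741 / 1000 = 1.741 L
M = n / V_L = 2.138 / 1.741
M = 1.22802987 mol/L, rounded to 4 dp:

1.2280 mol/L


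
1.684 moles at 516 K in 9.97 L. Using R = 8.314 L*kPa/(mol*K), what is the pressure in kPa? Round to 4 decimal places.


PV = nRT, solve for P = nRT / V.
nRT = 1.684 * 8.314 * 516 = 7224.4004
P = 7224.4004 / 9.97
P = 724.61388164 kPa, rounded to 4 dp:

724.6139 kPa


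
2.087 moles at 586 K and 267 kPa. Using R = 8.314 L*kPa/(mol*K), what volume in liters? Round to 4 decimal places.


PV = nRT, solve for V = nRT / P.
nRT = 2.087 * 8.314 * 586 = 10167.8723
V = 10167.8723 / 267
V = 38.08191873 L, rounded to 4 dp:

38.0819 L


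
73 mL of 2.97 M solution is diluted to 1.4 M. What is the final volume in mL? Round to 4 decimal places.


Dilution: M1*V1 = M2*V2, solve for V2.
V2 = M1*V1 / M2
V2 = 2.97 * 73 / 1.4
V2 = 216.81 / 1.4
V2 = 154.86428571 mL, rounded to 4 dp:

154.8643 mL


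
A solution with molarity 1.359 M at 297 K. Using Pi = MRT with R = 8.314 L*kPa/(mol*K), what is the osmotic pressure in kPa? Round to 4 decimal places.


Osmotic pressure (van't Hoff): Pi = M*R*T.
RT = 8.314 * 297 = 2469.258
Pi = 1.359 * 2469.258
Pi = 3355.721622 kPa, rounded to 4 dp:

3355.7216 kPa


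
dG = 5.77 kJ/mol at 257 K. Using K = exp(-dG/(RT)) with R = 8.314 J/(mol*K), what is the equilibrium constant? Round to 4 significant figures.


dG is in kJ/mol; multiply by 1000 to match R in J/(mol*K).
RT = 8.314 * 257 = 2136.698 J/mol
exponent = -dG*1000 / (RT) = -(5.77*1000) / 2136.698 = -2.70042842
K = exp(-2.70042842)
K = 0.067176727, rounded to 4 significant figures:

0.06718


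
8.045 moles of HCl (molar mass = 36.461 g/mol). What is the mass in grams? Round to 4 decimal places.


mass = n * M
mass = 8.045 * 36.461
mass = 293.328745 g, rounded to 4 dp:

293.3287 g


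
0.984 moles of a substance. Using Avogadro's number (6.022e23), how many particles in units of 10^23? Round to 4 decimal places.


N = n * NA, then divide by 1e23 for the requested units.
N / 1e23 = n * 6.022
N / 1e23 = 0.984 * 6.022
N / 1e23 = 5.925648, rounded to 4 dp:

5.9256


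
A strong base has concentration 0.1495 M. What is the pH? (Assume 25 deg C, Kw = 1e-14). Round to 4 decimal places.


A strong base dissociates completely, so [OH-] equals the given concentration.
pOH = -log10([OH-]) = -log10(0.1495) = 0.825359
pH = 14 - pOH = 14 - 0.825359
pH = 13.174641, rounded to 4 dp:

13.1746


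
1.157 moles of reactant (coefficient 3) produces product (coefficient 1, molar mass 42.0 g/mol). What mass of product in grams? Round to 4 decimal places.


Use the coefficient ratio to convert reactant moles to product moles, then multiply by the product's molar mass.
moles_P = moles_R * (coeff_P / coeff_R) = 1.157 * (1/3) = 0.385667
mass_P = moles_P * M_P = 0.385667 * 42.0
mass_P = 16.198014 g, rounded to 4 dp:

16.1980 g


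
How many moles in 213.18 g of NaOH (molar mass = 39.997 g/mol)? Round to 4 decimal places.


n = mass / M
n = 213.18 / 39.997
n = 5.32989974 mol, rounded to 4 dp:

5.3299 mol


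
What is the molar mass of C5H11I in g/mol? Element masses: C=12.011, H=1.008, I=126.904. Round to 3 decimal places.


M = sum(count * atomic_mass) over atoms.
M = 5*12.011 + 11*1.008 + 1*126.904
M = 60.055 + 11.088 + 126.904
M = 198.047 g/mol, rounded to 3 dp:

198.047 g/mol


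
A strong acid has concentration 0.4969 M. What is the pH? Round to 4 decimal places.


A strong acid dissociates completely, so [H+] equals the given concentration.
pH = -log10([H+]) = -log10(0.4969)
pH = 0.303731, rounded to 4 dp:

0.3037


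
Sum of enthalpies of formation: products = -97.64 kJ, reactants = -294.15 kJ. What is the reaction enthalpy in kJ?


dH_rxn = sum(dH_f products) - sum(dH_f reactants)
dH_rxn = -97.64 - (-294.15)
dH_rxn = 196.51 kJ:

196.51 kJ


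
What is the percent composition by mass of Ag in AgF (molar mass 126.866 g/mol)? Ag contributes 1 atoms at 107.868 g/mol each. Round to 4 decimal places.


pct = 100 * (n_elem * M_elem) / M_total
mass_contribution = 1 * 107.868 = 107.868 g/mol
pct = 100 * 107.868 / 126.866
pct = 85.02514464 %, rounded to 4 dp:

85.0251 %


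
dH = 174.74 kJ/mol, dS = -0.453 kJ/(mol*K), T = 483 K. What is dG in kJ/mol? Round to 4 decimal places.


Gibbs: dG = dH - T*dS (consistent units, dS already in kJ/(mol*K)).
T*dS = 483 * -0.453 = -218.799
dG = 174.74 - (-218.799)
dG = 393.539 kJ/mol, rounded to 4 dp:

393.5390 kJ/mol


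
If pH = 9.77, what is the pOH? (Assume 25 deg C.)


At 25 deg C, pH + pOH = 14.
pOH = 14 - pH = 14 - 9.77
pOH = 4.23:

4.23


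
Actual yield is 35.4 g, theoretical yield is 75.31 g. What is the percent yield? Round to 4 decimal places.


% yield = 100 * actual / theoretical
% yield = 100 * 35.4 / 75.31
% yield = 47.00570973 %, rounded to 4 dp:

47.0057 %


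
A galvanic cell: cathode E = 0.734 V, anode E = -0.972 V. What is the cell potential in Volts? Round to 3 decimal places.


Standard cell potential: E_cell = E_cathode - E_anode.
E_cell = 0.734 - (-0.972)
E_cell = 1.706 V, rounded to 3 dp:

1.706 V


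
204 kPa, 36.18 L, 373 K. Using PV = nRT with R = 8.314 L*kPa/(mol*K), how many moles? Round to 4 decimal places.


PV = nRT, solve for n = PV / (RT).
PV = 204 * 36.18 = 7380.72
RT = 8.314 * 373 = 3101.122
n = 7380.72 / 3101.122
n = 2.38001601 mol, rounded to 4 dp:

2.3800 mol


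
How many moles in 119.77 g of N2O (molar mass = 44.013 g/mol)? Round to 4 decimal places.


n = mass / M
n = 119.77 / 44.013
n = 2.72124145 mol, rounded to 4 dp:

2.7212 mol


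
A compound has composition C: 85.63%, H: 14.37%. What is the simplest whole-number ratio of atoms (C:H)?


Assume 100 g of compound, divide each mass% by atomic mass to get moles, then normalize by the smallest to get a raw atom ratio.
Moles per 100 g: C: 85.63/12.011 = 7.1293, H: 14.37/1.008 = 14.256
Raw ratio (divide by min = 7.1293): C: 1.0, H: 2.0
Multiply by 1 to clear fractions: C: 1.0 ~= 1, H: 2.0 ~= 2
Reduce by GCD to get the simplest whole-number ratio:

1:2


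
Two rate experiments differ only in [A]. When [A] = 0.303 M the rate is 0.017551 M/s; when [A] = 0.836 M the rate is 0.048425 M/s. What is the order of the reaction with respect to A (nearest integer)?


Rate is proportional to [A]^n, so rate2/rate1 = ([A]2/[A]1)^n. Take logs to solve for n.
rate2/rate1 = 0.048425 / 0.017551 = 2.7591
[A]2/[A]1 = 0.836 / 0.303 = 2.7591
n = ln(2.7591) / ln(2.7591) = 1.0
Nearest integer order:

1


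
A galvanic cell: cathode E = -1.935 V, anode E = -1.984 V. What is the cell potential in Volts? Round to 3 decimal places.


Standard cell potential: E_cell = E_cathode - E_anode.
E_cell = -1.935 - (-1.984)
E_cell = 0.049 V, rounded to 3 dp:

0.049 V


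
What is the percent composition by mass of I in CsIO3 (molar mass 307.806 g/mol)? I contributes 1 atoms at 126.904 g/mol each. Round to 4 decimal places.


pct = 100 * (n_elem * M_elem) / M_total
mass_contribution = 1 * 126.904 = 126.904 g/mol
pct = 100 * 126.904 / 307.806
pct = 41.22856604 %, rounded to 4 dp:

41.2286 %


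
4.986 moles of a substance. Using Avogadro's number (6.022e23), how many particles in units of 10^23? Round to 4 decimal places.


N = n * NA, then divide by 1e23 for the requested units.
N / 1e23 = n * 6.022
N / 1e23 = 4.986 * 6.022
N / 1e23 = 30.025692, rounded to 4 dp:

30.0257


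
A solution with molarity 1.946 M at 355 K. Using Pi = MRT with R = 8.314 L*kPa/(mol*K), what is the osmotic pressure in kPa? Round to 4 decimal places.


Osmotic pressure (van't Hoff): Pi = M*R*T.
RT = 8.314 * 355 = 2951.47
Pi = 1.946 * 2951.47
Pi = 5743.56062 kPa, rounded to 4 dp:

5743.5606 kPa


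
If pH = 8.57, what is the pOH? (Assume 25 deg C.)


At 25 deg C, pH + pOH = 14.
pOH = 14 - pH = 14 - 8.57
pOH = 5.43:

5.43


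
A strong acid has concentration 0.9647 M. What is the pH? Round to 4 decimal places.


A strong acid dissociates completely, so [H+] equals the given concentration.
pH = -log10([H+]) = -log10(0.9647)
pH = 0.01560772, rounded to 4 dp:

0.0156


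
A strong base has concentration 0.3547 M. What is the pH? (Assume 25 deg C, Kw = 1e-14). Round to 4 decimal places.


A strong base dissociates completely, so [OH-] equals the given concentration.
pOH = -log10([OH-]) = -log10(0.3547) = 0.450139
pH = 14 - pOH = 14 - 0.450139
pH = 13.549861, rounded to 4 dp:

13.5499


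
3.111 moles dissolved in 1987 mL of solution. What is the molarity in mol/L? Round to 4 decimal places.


Convert volume to liters: V_L = V_mL / 1000.
V_L = 1987 / 1000 = 1.987 L
M = n / V_L = 3.111 / 1.987
M = 1.5656769 mol/L, rounded to 4 dp:

1.5657 mol/L


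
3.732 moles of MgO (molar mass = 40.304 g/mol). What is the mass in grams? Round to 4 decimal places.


mass = n * M
mass = 3.732 * 40.304
mass = 150.414528 g, rounded to 4 dp:

150.4145 g


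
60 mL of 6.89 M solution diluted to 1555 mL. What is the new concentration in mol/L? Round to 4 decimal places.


Dilution: M1*V1 = M2*V2, solve for M2.
M2 = M1*V1 / V2
M2 = 6.89 * 60 / 1555
M2 = 413.4 / 1555
M2 = 0.26585209 mol/L, rounded to 4 dp:

0.2659 mol/L


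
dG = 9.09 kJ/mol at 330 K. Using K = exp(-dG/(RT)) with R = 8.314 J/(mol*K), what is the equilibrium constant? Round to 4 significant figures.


dG is in kJ/mol; multiply by 1000 to match R in J/(mol*K).
RT = 8.314 * 330 = 2743.62 J/mol
exponent = -dG*1000 / (RT) = -(9.09*1000) / 2743.62 = -3.31314103
K = exp(-3.31314103)
K = 0.036401655, rounded to 4 significant figures:

0.03640


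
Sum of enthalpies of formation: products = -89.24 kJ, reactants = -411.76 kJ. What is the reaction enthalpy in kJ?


dH_rxn = sum(dH_f products) - sum(dH_f reactants)
dH_rxn = -89.24 - (-411.76)
dH_rxn = 322.52 kJ:

322.52 kJ


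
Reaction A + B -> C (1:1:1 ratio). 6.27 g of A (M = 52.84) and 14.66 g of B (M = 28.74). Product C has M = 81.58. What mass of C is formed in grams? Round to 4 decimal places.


Find moles of each reactant; the smaller value is the limiting reagent in a 1:1:1 reaction, so moles_C equals moles of the limiter.
n_A = mass_A / M_A = 6.27 / 52.84 = 0.11866 mol
n_B = mass_B / M_B = 14.66 / 28.74 = 0.51009 mol
Limiting reagent: A (smaller), n_limiting = 0.11866 mol
mass_C = n_limiting * M_C = 0.11866 * 81.58
mass_C = 9.6802828 g, rounded to 4 dp:

9.6803 g


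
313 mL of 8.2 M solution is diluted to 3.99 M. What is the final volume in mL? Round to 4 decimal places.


Dilution: M1*V1 = M2*V2, solve for V2.
V2 = M1*V1 / M2
V2 = 8.2 * 313 / 3.99
V2 = 2566.6 / 3.99
V2 = 643.25814536 mL, rounded to 4 dp:

643.2581 mL


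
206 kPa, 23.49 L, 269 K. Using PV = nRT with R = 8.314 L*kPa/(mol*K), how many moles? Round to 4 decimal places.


PV = nRT, solve for n = PV / (RT).
PV = 206 * 23.49 = 4838.94
RT = 8.314 * 269 = 2236.466
n = 4838.94 / 2236.466
n = 2.16365462 mol, rounded to 4 dp:

2.1637 mol


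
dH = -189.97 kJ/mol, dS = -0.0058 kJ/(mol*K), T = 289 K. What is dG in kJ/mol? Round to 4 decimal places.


Gibbs: dG = dH - T*dS (consistent units, dS already in kJ/(mol*K)).
T*dS = 289 * -0.0058 = -1.6762
dG = -189.97 - (-1.6762)
dG = -188.2938 kJ/mol, rounded to 4 dp:

-188.2938 kJ/mol
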